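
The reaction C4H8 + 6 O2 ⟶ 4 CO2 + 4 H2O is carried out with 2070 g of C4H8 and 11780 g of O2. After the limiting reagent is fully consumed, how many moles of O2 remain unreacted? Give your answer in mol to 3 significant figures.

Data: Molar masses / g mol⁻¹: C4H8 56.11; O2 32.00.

n(C4H8) = 2070 / 56.11 = 36.89 mol
n(O2) = 11780 / 32.00 = 368.1 mol
n/ν for C4H8 = 36.89/1 = 36.89
n/ν for O2 = 368.1/6 = 61.35
Smallest n/ν is C4H8 → limiting reagent.
O2 consumed = (6/1) × 36.89 = 221.3 mol
O2 remaining = 368.1 − 221.3 = 146.8 mol

147 mol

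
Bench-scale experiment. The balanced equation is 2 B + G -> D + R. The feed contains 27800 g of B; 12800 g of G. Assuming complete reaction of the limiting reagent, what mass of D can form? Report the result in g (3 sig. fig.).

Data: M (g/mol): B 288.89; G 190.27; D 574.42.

n(B) = 27800 / 288.89 = 96.23 mol
n(G) = 12800 / 190.27 = 67.27 mol
n/ν → B: 48.12, G: 67.27; B is limiting.
n(D) = (1/2) × 96.23 = 48.12 mol
mass = 48.12 × 574.42 = 27640 g

27600 g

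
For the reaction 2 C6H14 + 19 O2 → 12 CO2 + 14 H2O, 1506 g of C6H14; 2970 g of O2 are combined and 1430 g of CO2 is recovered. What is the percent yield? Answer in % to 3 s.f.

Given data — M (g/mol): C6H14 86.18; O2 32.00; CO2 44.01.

55.4 %

n(C6H14) = 1506 / 86.18 = 17.48 mol
n(O2) = 2970 / 32.00 = 92.81 mol
n/ν for C6H14 = 17.48/2 = 8.740
n/ν for O2 = 92.81/19 = 4.885
Smallest n/ν is O2 → limiting reagent.
theoretical n(CO2) = (12/19) × 92.81 = 58.62 mol → 2580 g
% yield = 1430 / 2580 × 100 = 55.43 %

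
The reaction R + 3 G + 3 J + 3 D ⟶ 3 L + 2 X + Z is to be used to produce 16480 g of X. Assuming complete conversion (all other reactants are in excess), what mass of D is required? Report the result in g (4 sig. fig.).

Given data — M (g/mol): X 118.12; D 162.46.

n(X) = 16480 / 118.12 = 139.5 mol
n(D) = (3/2) × 139.5 = 209.3 mol
mass = 209.3 × 162.46 = 34000 g

34000 g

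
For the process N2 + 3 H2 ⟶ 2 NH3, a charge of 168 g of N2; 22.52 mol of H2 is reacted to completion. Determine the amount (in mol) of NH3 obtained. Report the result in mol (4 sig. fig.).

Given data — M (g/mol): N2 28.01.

n(N2) = 168.0 / 28.01 = 5.998 mol
n(H2) = 22.52 mol
n/ν → N2: 5.998, H2: 7.507; N2 is limiting.
n(NH3) = (2/1) × 5.998 = 12.00 mol

12.00 mol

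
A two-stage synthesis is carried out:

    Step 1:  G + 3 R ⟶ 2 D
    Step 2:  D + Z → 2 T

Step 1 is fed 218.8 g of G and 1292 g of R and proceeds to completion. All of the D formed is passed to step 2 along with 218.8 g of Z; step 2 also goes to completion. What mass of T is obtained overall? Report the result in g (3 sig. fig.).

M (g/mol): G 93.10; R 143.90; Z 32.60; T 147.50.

1390 g

Step 1:
n(G) = 218.8 / 93.10 = 2.350 mol
n(R) = 1292 / 143.90 = 8.978 mol
n/ν for G = 2.350/1 = 2.350
n/ν for R = 8.978/3 = 2.993
Smallest n/ν is G → limiting reagent.
n(D) produced = (2/1) × 2.350 = 4.700 mol
Step 2:
n(D) available = 4.700 mol
n(Z) = 218.8 / 32.60 = 6.712 mol
n/ν for D = 4.700/1 = 4.700
n/ν for Z = 6.712/1 = 6.712
Smallest n/ν is D → limiting reagent.
n(T) = (2/1) × 4.700 = 9.400 mol
mass = 9.400 × 147.50 = 1387 g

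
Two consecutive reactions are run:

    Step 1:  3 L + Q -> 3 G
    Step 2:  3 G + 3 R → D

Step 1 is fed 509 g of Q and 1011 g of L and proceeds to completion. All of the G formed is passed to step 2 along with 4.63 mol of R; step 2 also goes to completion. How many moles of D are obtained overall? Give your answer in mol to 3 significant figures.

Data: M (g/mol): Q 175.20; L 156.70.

Step 1:
n(Q) = 509.0 / 175.20 = 2.905 mol
n(L) = 1011 / 156.70 = 6.452 mol
n/ν → Q: 2.905, L: 2.151; L is limiting.
n(G) produced = (3/3) × 6.452 = 6.452 mol
Step 2:
n(G) available = 6.452 mol
n(R) = 4.630 mol
n/ν → G: 2.151, R: 1.543; R is limiting.
n(D) = (1/3) × 4.630 = 1.543 mol

1.54 mol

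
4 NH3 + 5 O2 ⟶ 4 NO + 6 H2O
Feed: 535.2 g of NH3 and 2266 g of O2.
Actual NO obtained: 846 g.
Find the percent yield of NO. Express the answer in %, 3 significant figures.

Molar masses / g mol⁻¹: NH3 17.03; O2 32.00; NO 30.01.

89.7 %

n(NH3) = 535.2 / 17.03 = 31.43 mol
n(O2) = 2266 / 32.00 = 70.81 mol
n/ν for NH3 = 31.43/4 = 7.858
n/ν for O2 = 70.81/5 = 14.16
Smallest n/ν is NH3 → limiting reagent.
theoretical n(NO) = (4/4) × 31.43 = 31.43 mol → 943.2 g
% yield = 846 / 943.2 × 100 = 89.69 %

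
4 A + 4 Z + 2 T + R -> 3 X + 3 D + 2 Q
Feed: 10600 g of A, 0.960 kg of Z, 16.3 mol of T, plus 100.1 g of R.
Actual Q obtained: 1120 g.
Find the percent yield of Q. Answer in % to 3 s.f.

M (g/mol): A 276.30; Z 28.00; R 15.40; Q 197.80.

n(A) = 10600 / 276.30 = 38.36 mol
n(Z) = 0.9600×1000 / 28.00 = 34.29 mol
n(T) = 16.30 mol
n(R) = 100.1 / 15.40 = 6.500 mol
n/ν for A = 38.36/4 = 9.590
n/ν for Z = 34.29/4 = 8.573
n/ν for T = 16.30/2 = 8.150
n/ν for R = 6.500/1 = 6.500
Smallest n/ν is R → limiting reagent.
theoretical n(Q) = (2/1) × 6.500 = 13.00 mol → 2571 g
% yield = 1120 / 2571 × 100 = 43.56 %

43.6 %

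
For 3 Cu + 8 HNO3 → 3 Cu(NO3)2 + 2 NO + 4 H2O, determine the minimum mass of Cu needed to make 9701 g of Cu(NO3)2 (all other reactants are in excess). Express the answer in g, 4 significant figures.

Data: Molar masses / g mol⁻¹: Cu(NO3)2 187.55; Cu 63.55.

3287 g

n(Cu(NO3)2) = 9701 / 187.55 = 51.72 mol
n(Cu) = (3/3) × 51.72 = 51.72 mol
mass = 51.72 × 63.55 = 3287 g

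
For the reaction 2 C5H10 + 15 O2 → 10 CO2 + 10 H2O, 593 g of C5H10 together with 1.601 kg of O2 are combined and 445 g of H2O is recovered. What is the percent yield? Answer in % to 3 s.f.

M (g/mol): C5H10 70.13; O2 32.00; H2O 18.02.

74.0 %

n(C5H10) = 593.0 / 70.13 = 8.456 mol
n(O2) = 1.601×1000 / 32.00 = 50.03 mol
n/ν → C5H10: 4.228, O2: 3.335; O2 is limiting.
theoretical n(H2O) = (10/15) × 50.03 = 33.35 mol → 601.0 g
% yield = 445 / 601.0 × 100 = 74.04 %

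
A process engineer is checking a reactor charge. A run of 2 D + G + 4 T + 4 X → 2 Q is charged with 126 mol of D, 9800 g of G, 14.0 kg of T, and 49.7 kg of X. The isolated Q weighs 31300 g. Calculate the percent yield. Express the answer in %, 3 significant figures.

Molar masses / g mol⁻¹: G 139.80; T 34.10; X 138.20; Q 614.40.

n(D) = 126.0 mol
n(G) = 9800 / 139.80 = 70.10 mol
n(T) = 14.00×1000 / 34.10 = 410.6 mol
n(X) = 49.70×1000 / 138.20 = 359.6 mol
n/ν for D = 126.0/2 = 63.00
n/ν for G = 70.10/1 = 70.10
n/ν for T = 410.6/4 = 102.7
n/ν for X = 359.6/4 = 89.90
Smallest n/ν is D → limiting reagent.
theoretical n(Q) = (2/2) × 126.0 = 126.0 mol → 77410 g
% yield = 31300 / 77410 × 100 = 40.43 %

40.4 %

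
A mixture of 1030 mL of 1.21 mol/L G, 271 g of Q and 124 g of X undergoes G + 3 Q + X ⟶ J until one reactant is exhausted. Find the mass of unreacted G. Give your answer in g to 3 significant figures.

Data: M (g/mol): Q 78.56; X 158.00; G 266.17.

n(G) = 1.21 × 1030/1000 = 1.246 mol
n(Q) = 271.0 / 78.56 = 3.450 mol
n(X) = 124.0 / 158.00 = 0.7848 mol
n/ν → G: 1.246, Q: 1.150, X: 0.7848; X is limiting.
G consumed = (1/1) × 0.7848 = 0.7848 mol
G remaining = 1.246 − 0.7848 = 0.4612 mol
mass = 0.4612 × 266.17 = 122.8 g

123 g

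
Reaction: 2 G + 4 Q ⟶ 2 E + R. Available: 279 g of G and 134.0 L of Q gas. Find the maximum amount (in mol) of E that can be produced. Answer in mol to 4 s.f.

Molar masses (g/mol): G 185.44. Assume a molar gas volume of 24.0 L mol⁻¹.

n(G) = 279.0 / 185.44 = 1.505 mol
n(Q) = 134.0 / 24.0 = 5.583 mol
n/ν for G = 1.505/2 = 0.7525
n/ν for Q = 5.583/4 = 1.396
Smallest n/ν is G → limiting reagent.
n(E) = (2/2) × 1.505 = 1.505 mol

1.505 mol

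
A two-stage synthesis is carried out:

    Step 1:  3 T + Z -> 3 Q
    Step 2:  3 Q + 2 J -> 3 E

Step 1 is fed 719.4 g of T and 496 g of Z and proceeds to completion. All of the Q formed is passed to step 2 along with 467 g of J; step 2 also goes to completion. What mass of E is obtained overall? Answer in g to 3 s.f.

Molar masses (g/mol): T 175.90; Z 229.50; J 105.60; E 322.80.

Step 1:
n(T) = 719.4 / 175.90 = 4.090 mol
n(Z) = 496.0 / 229.50 = 2.161 mol
n/ν for T = 4.090/3 = 1.363
n/ν for Z = 2.161/1 = 2.161
Smallest n/ν is T → limiting reagent.
n(Q) produced = (3/3) × 4.090 = 4.090 mol
Step 2:
n(Q) available = 4.090 mol
n(J) = 467.0 / 105.60 = 4.422 mol
n/ν for Q = 4.090/3 = 1.363
n/ν for J = 4.422/2 = 2.211
Smallest n/ν is Q → limiting reagent.
n(E) = (3/3) × 4.090 = 4.090 mol
mass = 4.090 × 322.80 = 1320 g

1320 g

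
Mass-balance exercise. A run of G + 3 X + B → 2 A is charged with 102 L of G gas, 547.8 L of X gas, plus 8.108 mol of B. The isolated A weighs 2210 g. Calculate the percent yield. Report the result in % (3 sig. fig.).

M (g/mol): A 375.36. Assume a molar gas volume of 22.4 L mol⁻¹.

64.6 %

n(G) = 102.0 / 22.4 = 4.554 mol
n(X) = 547.8 / 22.4 = 24.46 mol
n(B) = 8.108 mol
n/ν for G = 4.554/1 = 4.554
n/ν for X = 24.46/3 = 8.153
n/ν for B = 8.108/1 = 8.108
Smallest n/ν is G → limiting reagent.
theoretical n(A) = (2/1) × 4.554 = 9.108 mol → 3419 g
% yield = 2210 / 3419 × 100 = 64.64 %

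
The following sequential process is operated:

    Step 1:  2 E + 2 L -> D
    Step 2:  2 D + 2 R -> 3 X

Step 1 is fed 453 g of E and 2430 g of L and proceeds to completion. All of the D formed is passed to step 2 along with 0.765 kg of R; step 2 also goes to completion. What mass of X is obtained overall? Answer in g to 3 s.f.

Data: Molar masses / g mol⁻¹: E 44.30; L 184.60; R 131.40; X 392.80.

Step 1:
n(E) = 453.0 / 44.30 = 10.23 mol
n(L) = 2430 / 184.60 = 13.16 mol
n/ν for E = 10.23/2 = 5.115
n/ν for L = 13.16/2 = 6.580
Smallest n/ν is E → limiting reagent.
n(D) produced = (1/2) × 10.23 = 5.115 mol
Step 2:
n(D) available = 5.115 mol
n(R) = 0.7650×1000 / 131.40 = 5.822 mol
n/ν for D = 5.115/2 = 2.558
n/ν for R = 5.822/2 = 2.911
Smallest n/ν is D → limiting reagent.
n(X) = (3/2) × 5.115 = 7.673 mol
mass = 7.673 × 392.80 = 3014 g

3010 g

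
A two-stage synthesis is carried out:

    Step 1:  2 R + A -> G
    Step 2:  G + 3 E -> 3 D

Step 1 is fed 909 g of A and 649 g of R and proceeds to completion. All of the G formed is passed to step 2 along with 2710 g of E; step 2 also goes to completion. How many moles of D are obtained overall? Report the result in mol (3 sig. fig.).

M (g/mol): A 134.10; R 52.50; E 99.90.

18.5 mol

Step 1:
n(A) = 909.0 / 134.10 = 6.779 mol
n(R) = 649.0 / 52.50 = 12.36 mol
n/ν → A: 6.779, R: 6.180; R is limiting.
n(G) produced = (1/2) × 12.36 = 6.180 mol
Step 2:
n(G) available = 6.180 mol
n(E) = 2710 / 99.90 = 27.13 mol
n/ν → G: 6.180, E: 9.043; G is limiting.
n(D) = (3/1) × 6.180 = 18.54 mol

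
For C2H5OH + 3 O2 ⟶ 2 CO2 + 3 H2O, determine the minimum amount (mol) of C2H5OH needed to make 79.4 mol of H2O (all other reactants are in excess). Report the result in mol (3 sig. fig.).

26.5 mol

n(H2O) = 79.40 mol
n(C2H5OH) = (1/3) × 79.40 = 26.47 mol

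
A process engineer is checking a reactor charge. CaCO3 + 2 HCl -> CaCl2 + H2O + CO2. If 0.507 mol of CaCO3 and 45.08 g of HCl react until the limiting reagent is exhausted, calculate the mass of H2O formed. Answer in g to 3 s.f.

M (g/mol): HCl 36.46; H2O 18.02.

n(CaCO3) = 0.5070 mol
n(HCl) = 45.08 / 36.46 = 1.236 mol
n/ν for CaCO3 = 0.5070/1 = 0.5070
n/ν for HCl = 1.236/2 = 0.6180
Smallest n/ν is CaCO3 → limiting reagent.
n(H2O) = (1/1) × 0.5070 = 0.5070 mol
mass = 0.5070 × 18.02 = 9.136 g

9.14 g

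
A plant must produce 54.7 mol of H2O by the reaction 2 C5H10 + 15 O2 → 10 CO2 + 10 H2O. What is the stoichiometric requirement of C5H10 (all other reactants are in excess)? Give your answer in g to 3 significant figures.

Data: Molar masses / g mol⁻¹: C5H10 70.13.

767 g

n(H2O) = 54.70 mol
n(C5H10) = (2/10) × 54.70 = 10.94 mol
mass = 10.94 × 70.13 = 767.2 g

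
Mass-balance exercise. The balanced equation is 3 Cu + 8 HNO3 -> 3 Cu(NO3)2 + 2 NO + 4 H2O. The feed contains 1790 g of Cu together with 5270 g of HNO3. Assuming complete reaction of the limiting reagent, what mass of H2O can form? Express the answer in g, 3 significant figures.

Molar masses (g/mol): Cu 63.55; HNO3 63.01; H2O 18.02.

677 g

n(Cu) = 1790 / 63.55 = 28.17 mol
n(HNO3) = 5270 / 63.01 = 83.64 mol
n/ν for Cu = 28.17/3 = 9.390
n/ν for HNO3 = 83.64/8 = 10.46
Smallest n/ν is Cu → limiting reagent.
n(H2O) = (4/3) × 28.17 = 37.56 mol
mass = 37.56 × 18.02 = 676.8 g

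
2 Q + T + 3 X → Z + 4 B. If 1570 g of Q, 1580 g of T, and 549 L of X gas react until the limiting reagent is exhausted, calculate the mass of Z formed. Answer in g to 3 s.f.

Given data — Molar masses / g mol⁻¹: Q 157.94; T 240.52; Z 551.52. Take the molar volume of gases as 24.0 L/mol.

n(Q) = 1570 / 157.94 = 9.940 mol
n(T) = 1580 / 240.52 = 6.569 mol
n(X) = 549.0 / 24.0 = 22.88 mol
n/ν for Q = 9.940/2 = 4.970
n/ν for T = 6.569/1 = 6.569
n/ν for X = 22.88/3 = 7.627
Smallest n/ν is Q → limiting reagent.
n(Z) = (1/2) × 9.940 = 4.970 mol
mass = 4.970 × 551.52 = 2741 g

2740 g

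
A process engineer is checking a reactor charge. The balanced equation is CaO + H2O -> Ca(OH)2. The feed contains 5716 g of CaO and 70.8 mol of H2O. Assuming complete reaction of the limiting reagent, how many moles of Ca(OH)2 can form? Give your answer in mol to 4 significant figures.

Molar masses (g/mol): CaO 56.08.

70.80 mol

n(CaO) = 5716 / 56.08 = 101.9 mol
n(H2O) = 70.80 mol
n/ν for CaO = 101.9/1 = 101.9
n/ν for H2O = 70.80/1 = 70.80
Smallest n/ν is H2O → limiting reagent.
n(Ca(OH)2) = (1/1) × 70.80 = 70.80 mol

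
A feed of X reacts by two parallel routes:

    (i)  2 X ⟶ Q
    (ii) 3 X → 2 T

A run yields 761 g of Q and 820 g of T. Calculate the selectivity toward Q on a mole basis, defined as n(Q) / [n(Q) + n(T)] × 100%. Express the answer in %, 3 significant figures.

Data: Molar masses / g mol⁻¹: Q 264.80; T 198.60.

n(Q) = 761 / 264.80 = 2.874 mol
n(T) = 820 / 198.60 = 4.129 mol
selectivity = 2.874/(2.874+4.129) × 100 = 41.04 %

41.0 %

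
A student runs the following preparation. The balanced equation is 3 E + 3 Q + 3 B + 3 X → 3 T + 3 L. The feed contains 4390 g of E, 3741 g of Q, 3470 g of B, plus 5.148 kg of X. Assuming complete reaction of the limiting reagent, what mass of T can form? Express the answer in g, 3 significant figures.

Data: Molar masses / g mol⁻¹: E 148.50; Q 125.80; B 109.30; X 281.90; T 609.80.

n(E) = 4390 / 148.50 = 29.56 mol
n(Q) = 3741 / 125.80 = 29.74 mol
n(B) = 3470 / 109.30 = 31.75 mol
n(X) = 5.148×1000 / 281.90 = 18.26 mol
n/ν for E = 29.56/3 = 9.853
n/ν for Q = 29.74/3 = 9.913
n/ν for B = 31.75/3 = 10.58
n/ν for X = 18.26/3 = 6.087
Smallest n/ν is X → limiting reagent.
n(T) = (3/3) × 18.26 = 18.26 mol
mass = 18.26 × 609.80 = 11130 g

11100 g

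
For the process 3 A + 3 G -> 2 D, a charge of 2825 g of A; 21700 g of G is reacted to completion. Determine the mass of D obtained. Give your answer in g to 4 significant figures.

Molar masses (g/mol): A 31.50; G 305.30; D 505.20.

n(A) = 2825 / 31.50 = 89.68 mol
n(G) = 21700 / 305.30 = 71.08 mol
n/ν → A: 29.89, G: 23.69; G is limiting.
n(D) = (2/3) × 71.08 = 47.39 mol
mass = 47.39 × 505.20 = 23940 g

23940 g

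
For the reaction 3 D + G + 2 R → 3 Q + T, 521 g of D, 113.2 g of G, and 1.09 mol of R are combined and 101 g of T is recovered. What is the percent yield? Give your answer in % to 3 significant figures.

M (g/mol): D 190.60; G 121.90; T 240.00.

77.2 %

n(D) = 521.0 / 190.60 = 2.733 mol
n(G) = 113.2 / 121.90 = 0.9286 mol
n(R) = 1.090 mol
n/ν for D = 2.733/3 = 0.9110
n/ν for G = 0.9286/1 = 0.9286
n/ν for R = 1.090/2 = 0.5450
Smallest n/ν is R → limiting reagent.
theoretical n(T) = (1/2) × 1.090 = 0.5450 mol → 130.8 g
% yield = 101 / 130.8 × 100 = 77.22 %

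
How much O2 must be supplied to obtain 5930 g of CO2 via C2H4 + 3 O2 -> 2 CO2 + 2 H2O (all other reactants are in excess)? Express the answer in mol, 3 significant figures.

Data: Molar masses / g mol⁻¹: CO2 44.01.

n(CO2) = 5930 / 44.01 = 134.7 mol
n(O2) = (3/2) × 134.7 = 202.1 mol

202 mol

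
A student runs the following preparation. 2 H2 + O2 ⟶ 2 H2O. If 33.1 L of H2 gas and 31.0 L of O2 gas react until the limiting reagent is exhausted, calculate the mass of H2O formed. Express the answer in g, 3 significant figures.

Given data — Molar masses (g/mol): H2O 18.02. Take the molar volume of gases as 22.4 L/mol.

26.6 g

n(H2) = 33.10 / 22.4 = 1.478 mol
n(O2) = 31.00 / 22.4 = 1.384 mol
n/ν for H2 = 1.478/2 = 0.7390
n/ν for O2 = 1.384/1 = 1.384
Smallest n/ν is H2 → limiting reagent.
n(H2O) = (2/2) × 1.478 = 1.478 mol
mass = 1.478 × 18.02 = 26.63 g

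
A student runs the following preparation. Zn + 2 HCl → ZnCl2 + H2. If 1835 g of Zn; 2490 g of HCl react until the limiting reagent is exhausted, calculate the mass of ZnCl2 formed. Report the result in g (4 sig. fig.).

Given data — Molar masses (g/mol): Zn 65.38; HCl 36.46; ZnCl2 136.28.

n(Zn) = 1835 / 65.38 = 28.07 mol
n(HCl) = 2490 / 36.46 = 68.29 mol
n/ν for Zn = 28.07/1 = 28.07
n/ν for HCl = 68.29/2 = 34.15
Smallest n/ν is Zn → limiting reagent.
n(ZnCl2) = (1/1) × 28.07 = 28.07 mol
mass = 28.07 × 136.28 = 3825 g

3825 g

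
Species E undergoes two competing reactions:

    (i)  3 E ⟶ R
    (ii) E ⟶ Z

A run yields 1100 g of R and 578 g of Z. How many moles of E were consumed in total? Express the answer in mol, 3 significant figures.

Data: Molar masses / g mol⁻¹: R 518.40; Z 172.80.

9.71 mol

n(R) = 1100 / 518.40 = 2.122 mol
n(Z) = 578 / 172.80 = 3.345 mol
n(E) via (i) = (3/1)×2.122 = 6.366 mol
n(E) via (ii) = (1/1)×3.345 = 3.345 mol
total n(E) = 6.366 + 3.345 = 9.711 mol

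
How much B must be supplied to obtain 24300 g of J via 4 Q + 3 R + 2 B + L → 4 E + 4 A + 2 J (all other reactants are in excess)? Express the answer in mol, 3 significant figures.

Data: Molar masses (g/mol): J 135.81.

n(J) = 24300 / 135.81 = 178.9 mol
n(B) = (2/2) × 178.9 = 178.9 mol

179 mol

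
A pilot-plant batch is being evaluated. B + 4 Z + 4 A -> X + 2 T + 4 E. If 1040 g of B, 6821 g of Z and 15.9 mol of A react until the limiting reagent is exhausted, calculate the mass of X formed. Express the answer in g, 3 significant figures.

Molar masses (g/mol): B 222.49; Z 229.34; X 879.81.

n(B) = 1040 / 222.49 = 4.674 mol
n(Z) = 6821 / 229.34 = 29.74 mol
n(A) = 15.90 mol
n/ν for B = 4.674/1 = 4.674
n/ν for Z = 29.74/4 = 7.435
n/ν for A = 15.90/4 = 3.975
Smallest n/ν is A → limiting reagent.
n(X) = (1/4) × 15.90 = 3.975 mol
mass = 3.975 × 879.81 = 3497 g

3500 g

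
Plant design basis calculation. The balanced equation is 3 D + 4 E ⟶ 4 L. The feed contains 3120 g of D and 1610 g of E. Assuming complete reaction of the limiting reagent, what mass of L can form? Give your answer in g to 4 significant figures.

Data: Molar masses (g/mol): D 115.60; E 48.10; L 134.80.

n(D) = 3120 / 115.60 = 26.99 mol
n(E) = 1610 / 48.10 = 33.47 mol
n/ν for D = 26.99/3 = 8.997
n/ν for E = 33.47/4 = 8.368
Smallest n/ν is E → limiting reagent.
n(L) = (4/4) × 33.47 = 33.47 mol
mass = 33.47 × 134.80 = 4512 g

4512 g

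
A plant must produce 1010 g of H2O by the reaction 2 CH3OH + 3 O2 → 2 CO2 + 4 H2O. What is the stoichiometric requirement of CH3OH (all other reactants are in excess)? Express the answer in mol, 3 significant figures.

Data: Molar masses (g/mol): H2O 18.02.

n(H2O) = 1010 / 18.02 = 56.05 mol
n(CH3OH) = (2/4) × 56.05 = 28.03 mol

28.0 mol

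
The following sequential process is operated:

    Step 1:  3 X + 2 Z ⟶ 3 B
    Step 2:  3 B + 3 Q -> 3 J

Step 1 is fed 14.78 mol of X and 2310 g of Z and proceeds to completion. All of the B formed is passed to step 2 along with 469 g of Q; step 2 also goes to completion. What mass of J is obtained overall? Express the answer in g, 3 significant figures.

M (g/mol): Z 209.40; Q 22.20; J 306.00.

4520 g

Step 1:
n(X) = 14.78 mol
n(Z) = 2310 / 209.40 = 11.03 mol
n/ν for X = 14.78/3 = 4.927
n/ν for Z = 11.03/2 = 5.515
Smallest n/ν is X → limiting reagent.
n(B) produced = (3/3) × 14.78 = 14.78 mol
Step 2:
n(B) available = 14.78 mol
n(Q) = 469.0 / 22.20 = 21.13 mol
n/ν for B = 14.78/3 = 4.927
n/ν for Q = 21.13/3 = 7.043
Smallest n/ν is B → limiting reagent.
n(J) = (3/3) × 14.78 = 14.78 mol
mass = 14.78 × 306.00 = 4523 g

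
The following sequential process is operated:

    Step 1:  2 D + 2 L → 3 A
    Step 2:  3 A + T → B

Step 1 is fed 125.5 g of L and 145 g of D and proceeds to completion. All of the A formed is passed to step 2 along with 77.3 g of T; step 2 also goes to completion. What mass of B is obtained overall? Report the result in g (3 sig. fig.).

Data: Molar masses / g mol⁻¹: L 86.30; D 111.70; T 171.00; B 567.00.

256 g

Step 1:
n(L) = 125.5 / 86.30 = 1.454 mol
n(D) = 145.0 / 111.70 = 1.298 mol
n/ν for L = 1.454/2 = 0.7270
n/ν for D = 1.298/2 = 0.6490
Smallest n/ν is D → limiting reagent.
n(A) produced = (3/2) × 1.298 = 1.947 mol
Step 2:
n(A) available = 1.947 mol
n(T) = 77.30 / 171.00 = 0.4520 mol
n/ν for A = 1.947/3 = 0.6490
n/ν for T = 0.4520/1 = 0.4520
Smallest n/ν is T → limiting reagent.
n(B) = (1/1) × 0.4520 = 0.4520 mol
mass = 0.4520 × 567.00 = 256.3 g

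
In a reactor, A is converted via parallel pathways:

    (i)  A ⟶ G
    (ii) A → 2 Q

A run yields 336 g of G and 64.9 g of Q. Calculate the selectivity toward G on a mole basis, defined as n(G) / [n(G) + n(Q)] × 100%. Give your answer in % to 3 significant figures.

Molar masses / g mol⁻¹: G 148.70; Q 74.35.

n(G) = 336 / 148.70 = 2.260 mol
n(Q) = 64.9 / 74.35 = 0.8729 mol
selectivity = 2.260/(2.260+0.8729) × 100 = 72.14 %

72.1 %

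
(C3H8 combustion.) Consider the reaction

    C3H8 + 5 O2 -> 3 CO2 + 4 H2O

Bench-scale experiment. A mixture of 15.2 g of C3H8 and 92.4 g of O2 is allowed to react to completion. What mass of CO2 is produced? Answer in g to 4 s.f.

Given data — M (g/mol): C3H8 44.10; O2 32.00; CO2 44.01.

n(C3H8) = 15.20 / 44.10 = 0.3447 mol
n(O2) = 92.40 / 32.00 = 2.888 mol
n/ν → C3H8: 0.3447, O2: 0.5776; C3H8 is limiting.
n(CO2) = (3/1) × 0.3447 = 1.034 mol
mass = 1.034 × 44.01 = 45.51 g

45.51 g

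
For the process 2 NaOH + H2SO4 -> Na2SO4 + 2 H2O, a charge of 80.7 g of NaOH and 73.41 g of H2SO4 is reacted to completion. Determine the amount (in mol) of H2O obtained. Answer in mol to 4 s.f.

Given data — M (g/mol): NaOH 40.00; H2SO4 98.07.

1.497 mol

n(NaOH) = 80.70 / 40.00 = 2.018 mol
n(H2SO4) = 73.41 / 98.07 = 0.7485 mol
n/ν for NaOH = 2.018/2 = 1.009
n/ν for H2SO4 = 0.7485/1 = 0.7485
Smallest n/ν is H2SO4 → limiting reagent.
n(H2O) = (2/1) × 0.7485 = 1.497 mol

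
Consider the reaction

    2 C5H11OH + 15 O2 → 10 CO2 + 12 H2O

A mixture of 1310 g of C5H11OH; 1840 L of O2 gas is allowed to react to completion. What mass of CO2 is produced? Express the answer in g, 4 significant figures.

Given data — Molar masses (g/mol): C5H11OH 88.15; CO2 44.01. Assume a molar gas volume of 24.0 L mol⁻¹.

2249 g

n(C5H11OH) = 1310 / 88.15 = 14.86 mol
n(O2) = 1840 / 24.0 = 76.67 mol
n/ν → C5H11OH: 7.430, O2: 5.111; O2 is limiting.
n(CO2) = (10/15) × 76.67 = 51.11 mol
mass = 51.11 × 44.01 = 2249 g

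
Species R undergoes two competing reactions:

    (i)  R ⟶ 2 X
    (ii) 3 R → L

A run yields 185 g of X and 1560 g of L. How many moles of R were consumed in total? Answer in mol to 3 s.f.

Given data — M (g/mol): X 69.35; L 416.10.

12.6 mol

n(X) = 185 / 69.35 = 2.668 mol
n(L) = 1560 / 416.10 = 3.749 mol
n(R) via (i) = (1/2)×2.668 = 1.334 mol
n(R) via (ii) = (3/1)×3.749 = 11.25 mol
total n(R) = 1.334 + 11.25 = 12.58 mol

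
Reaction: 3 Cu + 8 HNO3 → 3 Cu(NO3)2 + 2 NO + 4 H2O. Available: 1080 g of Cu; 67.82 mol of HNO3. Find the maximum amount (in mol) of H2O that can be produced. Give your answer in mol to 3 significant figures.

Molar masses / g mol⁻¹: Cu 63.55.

22.7 mol

n(Cu) = 1080 / 63.55 = 16.99 mol
n(HNO3) = 67.82 mol
n/ν for Cu = 16.99/3 = 5.663
n/ν for HNO3 = 67.82/8 = 8.478
Smallest n/ν is Cu → limiting reagent.
n(H2O) = (4/3) × 16.99 = 22.65 mol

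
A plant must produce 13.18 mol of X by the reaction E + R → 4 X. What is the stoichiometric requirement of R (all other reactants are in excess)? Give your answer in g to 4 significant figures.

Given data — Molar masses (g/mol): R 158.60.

n(X) = 13.18 mol
n(R) = (1/4) × 13.18 = 3.295 mol
mass = 3.295 × 158.60 = 522.6 g

522.6 g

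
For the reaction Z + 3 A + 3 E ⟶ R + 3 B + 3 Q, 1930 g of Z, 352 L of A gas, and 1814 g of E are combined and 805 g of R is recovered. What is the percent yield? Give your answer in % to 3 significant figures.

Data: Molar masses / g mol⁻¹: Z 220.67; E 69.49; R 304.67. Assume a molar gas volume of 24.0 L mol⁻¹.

n(Z) = 1930 / 220.67 = 8.746 mol
n(A) = 352.0 / 24.0 = 14.67 mol
n(E) = 1814 / 69.49 = 26.10 mol
n/ν for Z = 8.746/1 = 8.746
n/ν for A = 14.67/3 = 4.890
n/ν for E = 26.10/3 = 8.700
Smallest n/ν is A → limiting reagent.
theoretical n(R) = (1/3) × 14.67 = 4.890 mol → 1490 g
% yield = 805 / 1490 × 100 = 54.03 %

54.0 %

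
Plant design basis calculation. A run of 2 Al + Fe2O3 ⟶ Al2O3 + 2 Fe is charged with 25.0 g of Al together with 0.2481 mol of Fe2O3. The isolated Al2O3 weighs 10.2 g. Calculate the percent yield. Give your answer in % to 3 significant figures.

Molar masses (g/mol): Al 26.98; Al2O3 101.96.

n(Al) = 25.00 / 26.98 = 0.9266 mol
n(Fe2O3) = 0.2481 mol
n/ν for Al = 0.9266/2 = 0.4633
n/ν for Fe2O3 = 0.2481/1 = 0.2481
Smallest n/ν is Fe2O3 → limiting reagent.
theoretical n(Al2O3) = (1/1) × 0.2481 = 0.2481 mol → 25.30 g
% yield = 10.2 / 25.30 × 100 = 40.32 %

40.3 %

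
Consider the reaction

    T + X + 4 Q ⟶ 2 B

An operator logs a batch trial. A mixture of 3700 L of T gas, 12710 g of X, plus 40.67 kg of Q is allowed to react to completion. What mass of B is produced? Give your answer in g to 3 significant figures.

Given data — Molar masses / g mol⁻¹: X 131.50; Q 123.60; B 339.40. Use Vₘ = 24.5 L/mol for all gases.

55800 g

n(T) = 3700 / 24.5 = 151.0 mol
n(X) = 12710 / 131.50 = 96.65 mol
n(Q) = 40.67×1000 / 123.60 = 329.0 mol
n/ν for T = 151.0/1 = 151.0
n/ν for X = 96.65/1 = 96.65
n/ν for Q = 329.0/4 = 82.25
Smallest n/ν is Q → limiting reagent.
n(B) = (2/4) × 329.0 = 164.5 mol
mass = 164.5 × 339.40 = 55830 g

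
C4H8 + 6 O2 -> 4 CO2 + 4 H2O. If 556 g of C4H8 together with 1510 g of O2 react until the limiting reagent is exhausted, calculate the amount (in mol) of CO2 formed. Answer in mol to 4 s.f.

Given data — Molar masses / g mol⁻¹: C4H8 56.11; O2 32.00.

31.46 mol

n(C4H8) = 556.0 / 56.11 = 9.909 mol
n(O2) = 1510 / 32.00 = 47.19 mol
n/ν for C4H8 = 9.909/1 = 9.909
n/ν for O2 = 47.19/6 = 7.865
Smallest n/ν is O2 → limiting reagent.
n(CO2) = (4/6) × 47.19 = 31.46 mol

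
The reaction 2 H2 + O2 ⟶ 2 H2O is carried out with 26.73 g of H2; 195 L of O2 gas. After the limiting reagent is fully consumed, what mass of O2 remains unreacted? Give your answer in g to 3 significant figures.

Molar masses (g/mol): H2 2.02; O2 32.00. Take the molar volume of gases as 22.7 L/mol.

63.2 g

n(H2) = 26.73 / 2.02 = 13.23 mol
n(O2) = 195.0 / 22.7 = 8.590 mol
n/ν for H2 = 13.23/2 = 6.615
n/ν for O2 = 8.590/1 = 8.590
Smallest n/ν is H2 → limiting reagent.
O2 consumed = (1/2) × 13.23 = 6.615 mol
O2 remaining = 8.590 − 6.615 = 1.975 mol
mass = 1.975 × 32.00 = 63.20 g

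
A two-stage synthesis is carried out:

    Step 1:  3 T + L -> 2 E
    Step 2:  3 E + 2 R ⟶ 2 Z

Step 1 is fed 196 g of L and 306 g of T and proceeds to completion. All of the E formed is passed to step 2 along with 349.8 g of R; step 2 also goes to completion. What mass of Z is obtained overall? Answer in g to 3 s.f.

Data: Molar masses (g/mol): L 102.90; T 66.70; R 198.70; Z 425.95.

Step 1:
n(L) = 196.0 / 102.90 = 1.905 mol
n(T) = 306.0 / 66.70 = 4.588 mol
n/ν → L: 1.905, T: 1.529; T is limiting.
n(E) produced = (2/3) × 4.588 = 3.059 mol
Step 2:
n(E) available = 3.059 mol
n(R) = 349.8 / 198.70 = 1.760 mol
n/ν → E: 1.020, R: 0.8800; R is limiting.
n(Z) = (2/2) × 1.760 = 1.760 mol
mass = 1.760 × 425.95 = 749.7 g

750 g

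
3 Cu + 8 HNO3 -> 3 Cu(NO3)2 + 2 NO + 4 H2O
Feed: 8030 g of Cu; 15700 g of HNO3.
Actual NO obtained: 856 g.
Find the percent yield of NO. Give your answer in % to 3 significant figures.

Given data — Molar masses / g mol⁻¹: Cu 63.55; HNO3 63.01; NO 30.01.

45.8 %

n(Cu) = 8030 / 63.55 = 126.4 mol
n(HNO3) = 15700 / 63.01 = 249.2 mol
n/ν for Cu = 126.4/3 = 42.13
n/ν for HNO3 = 249.2/8 = 31.15
Smallest n/ν is HNO3 → limiting reagent.
theoretical n(NO) = (2/8) × 249.2 = 62.30 mol → 1870 g
% yield = 856 / 1870 × 100 = 45.78 %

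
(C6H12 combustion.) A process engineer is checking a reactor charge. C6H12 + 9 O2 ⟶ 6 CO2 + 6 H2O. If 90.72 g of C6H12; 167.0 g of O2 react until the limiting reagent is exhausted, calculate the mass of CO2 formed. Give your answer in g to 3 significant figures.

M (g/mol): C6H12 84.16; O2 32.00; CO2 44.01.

n(C6H12) = 90.72 / 84.16 = 1.078 mol
n(O2) = 167.0 / 32.00 = 5.219 mol
n/ν for C6H12 = 1.078/1 = 1.078
n/ν for O2 = 5.219/9 = 0.5799
Smallest n/ν is O2 → limiting reagent.
n(CO2) = (6/9) × 5.219 = 3.479 mol
mass = 3.479 × 44.01 = 153.1 g

153 g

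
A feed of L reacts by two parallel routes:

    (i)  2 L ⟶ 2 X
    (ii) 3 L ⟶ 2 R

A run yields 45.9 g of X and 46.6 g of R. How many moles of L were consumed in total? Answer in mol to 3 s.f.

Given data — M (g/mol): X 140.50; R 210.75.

n(X) = 45.9 / 140.50 = 0.3267 mol
n(R) = 46.6 / 210.75 = 0.2211 mol
n(L) via (i) = (2/2)×0.3267 = 0.3267 mol
n(L) via (ii) = (3/2)×0.2211 = 0.3317 mol
total n(L) = 0.3267 + 0.3317 = 0.6584 mol

0.658 mol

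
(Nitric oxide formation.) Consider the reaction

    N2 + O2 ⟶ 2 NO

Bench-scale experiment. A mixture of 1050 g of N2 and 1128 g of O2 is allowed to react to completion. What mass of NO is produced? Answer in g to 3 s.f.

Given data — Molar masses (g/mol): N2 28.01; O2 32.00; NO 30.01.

2120 g

n(N2) = 1050 / 28.01 = 37.49 mol
n(O2) = 1128 / 32.00 = 35.25 mol
n/ν → N2: 37.49, O2: 35.25; O2 is limiting.
n(NO) = (2/1) × 35.25 = 70.50 mol
mass = 70.50 × 30.01 = 2116 g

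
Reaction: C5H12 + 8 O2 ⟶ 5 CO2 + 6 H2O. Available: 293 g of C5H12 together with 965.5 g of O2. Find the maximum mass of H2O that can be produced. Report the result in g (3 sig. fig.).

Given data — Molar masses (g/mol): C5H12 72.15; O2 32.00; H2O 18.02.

408 g

n(C5H12) = 293.0 / 72.15 = 4.061 mol
n(O2) = 965.5 / 32.00 = 30.17 mol
n/ν → C5H12: 4.061, O2: 3.771; O2 is limiting.
n(H2O) = (6/8) × 30.17 = 22.63 mol
mass = 22.63 × 18.02 = 407.8 g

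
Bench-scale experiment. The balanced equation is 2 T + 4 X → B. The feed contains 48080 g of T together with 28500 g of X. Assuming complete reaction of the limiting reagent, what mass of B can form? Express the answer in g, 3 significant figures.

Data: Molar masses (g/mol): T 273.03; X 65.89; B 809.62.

n(T) = 48080 / 273.03 = 176.1 mol
n(X) = 28500 / 65.89 = 432.5 mol
n/ν for T = 176.1/2 = 88.05
n/ν for X = 432.5/4 = 108.1
Smallest n/ν is T → limiting reagent.
n(B) = (1/2) × 176.1 = 88.05 mol
mass = 88.05 × 809.62 = 71290 g

71300 g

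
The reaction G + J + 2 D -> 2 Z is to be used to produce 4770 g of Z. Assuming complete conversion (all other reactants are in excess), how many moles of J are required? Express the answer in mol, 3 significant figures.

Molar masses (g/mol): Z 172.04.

13.9 mol

n(Z) = 4770 / 172.04 = 27.73 mol
n(J) = (1/2) × 27.73 = 13.87 mol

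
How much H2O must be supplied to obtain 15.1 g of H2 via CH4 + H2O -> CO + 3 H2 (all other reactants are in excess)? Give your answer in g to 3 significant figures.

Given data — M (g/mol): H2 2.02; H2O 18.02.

44.9 g

n(H2) = 15.1 / 2.02 = 7.475 mol
n(H2O) = (1/3) × 7.475 = 2.492 mol
mass = 2.492 × 18.02 = 44.91 g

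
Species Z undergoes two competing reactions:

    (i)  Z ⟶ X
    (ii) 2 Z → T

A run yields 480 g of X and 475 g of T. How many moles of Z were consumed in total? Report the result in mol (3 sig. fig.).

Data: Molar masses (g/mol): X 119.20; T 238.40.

n(X) = 480 / 119.20 = 4.027 mol
n(T) = 475 / 238.40 = 1.992 mol
n(Z) via (i) = (1/1)×4.027 = 4.027 mol
n(Z) via (ii) = (2/1)×1.992 = 3.984 mol
total n(Z) = 4.027 + 3.984 = 8.011 mol

8.01 mol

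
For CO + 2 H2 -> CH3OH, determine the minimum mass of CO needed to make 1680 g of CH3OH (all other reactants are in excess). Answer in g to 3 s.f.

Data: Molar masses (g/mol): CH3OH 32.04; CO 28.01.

n(CH3OH) = 1680 / 32.04 = 52.43 mol
n(CO) = (1/1) × 52.43 = 52.43 mol
mass = 52.43 × 28.01 = 1469 g

1470 g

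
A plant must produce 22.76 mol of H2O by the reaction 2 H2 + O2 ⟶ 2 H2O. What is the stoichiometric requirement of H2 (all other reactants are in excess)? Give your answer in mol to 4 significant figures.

n(H2O) = 22.76 mol
n(H2) = (2/2) × 22.76 = 22.76 mol

22.76 mol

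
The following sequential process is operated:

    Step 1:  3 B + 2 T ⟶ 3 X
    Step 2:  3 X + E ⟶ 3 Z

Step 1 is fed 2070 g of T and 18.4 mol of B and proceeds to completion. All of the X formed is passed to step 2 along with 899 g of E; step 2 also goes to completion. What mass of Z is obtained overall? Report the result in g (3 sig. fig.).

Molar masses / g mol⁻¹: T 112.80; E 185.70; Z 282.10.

4100 g

Step 1:
n(T) = 2070 / 112.80 = 18.35 mol
n(B) = 18.40 mol
n/ν for T = 18.35/2 = 9.175
n/ν for B = 18.40/3 = 6.133
Smallest n/ν is B → limiting reagent.
n(X) produced = (3/3) × 18.40 = 18.40 mol
Step 2:
n(X) available = 18.40 mol
n(E) = 899.0 / 185.70 = 4.841 mol
n/ν for X = 18.40/3 = 6.133
n/ν for E = 4.841/1 = 4.841
Smallest n/ν is E → limiting reagent.
n(Z) = (3/1) × 4.841 = 14.52 mol
mass = 14.52 × 282.10 = 4096 g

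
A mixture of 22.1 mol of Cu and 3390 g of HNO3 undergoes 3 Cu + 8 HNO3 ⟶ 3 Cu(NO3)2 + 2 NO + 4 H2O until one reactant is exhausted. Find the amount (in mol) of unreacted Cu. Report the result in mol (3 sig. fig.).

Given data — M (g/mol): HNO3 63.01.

1.92 mol

n(Cu) = 22.10 mol
n(HNO3) = 3390 / 63.01 = 53.80 mol
n/ν → Cu: 7.367, HNO3: 6.725; HNO3 is limiting.
Cu consumed = (3/8) × 53.80 = 20.18 mol
Cu remaining = 22.10 − 20.18 = 1.920 mol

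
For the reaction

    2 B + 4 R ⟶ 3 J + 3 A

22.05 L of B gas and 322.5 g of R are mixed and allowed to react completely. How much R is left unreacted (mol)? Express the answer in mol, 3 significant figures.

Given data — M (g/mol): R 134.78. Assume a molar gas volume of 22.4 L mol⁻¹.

0.424 mol

n(B) = 22.05 / 22.4 = 0.9844 mol
n(R) = 322.5 / 134.78 = 2.393 mol
n/ν → B: 0.4922, R: 0.5983; B is limiting.
R consumed = (4/2) × 0.9844 = 1.969 mol
R remaining = 2.393 − 1.969 = 0.4240 mol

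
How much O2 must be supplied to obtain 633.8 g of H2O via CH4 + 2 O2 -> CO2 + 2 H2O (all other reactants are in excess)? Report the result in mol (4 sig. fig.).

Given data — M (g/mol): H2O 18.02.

35.17 mol

n(H2O) = 633.8 / 18.02 = 35.17 mol
n(O2) = (2/2) × 35.17 = 35.17 mol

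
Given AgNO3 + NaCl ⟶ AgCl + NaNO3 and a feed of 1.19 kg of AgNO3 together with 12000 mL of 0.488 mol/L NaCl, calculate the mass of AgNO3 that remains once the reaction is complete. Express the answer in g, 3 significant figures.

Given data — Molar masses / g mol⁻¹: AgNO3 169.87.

n(AgNO3) = 1.190×1000 / 169.87 = 7.005 mol
n(NaCl) = 0.488 × 12000/1000 = 5.856 mol
n/ν for AgNO3 = 7.005/1 = 7.005
n/ν for NaCl = 5.856/1 = 5.856
Smallest n/ν is NaCl → limiting reagent.
AgNO3 consumed = (1/1) × 5.856 = 5.856 mol
AgNO3 remaining = 7.005 − 5.856 = 1.149 mol
mass = 1.149 × 169.87 = 195.2 g

195 g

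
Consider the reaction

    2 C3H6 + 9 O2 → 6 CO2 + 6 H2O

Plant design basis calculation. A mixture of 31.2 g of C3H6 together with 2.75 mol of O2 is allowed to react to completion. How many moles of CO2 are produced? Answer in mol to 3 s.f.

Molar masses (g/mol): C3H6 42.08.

n(C3H6) = 31.20 / 42.08 = 0.7414 mol
n(O2) = 2.750 mol
n/ν for C3H6 = 0.7414/2 = 0.3707
n/ν for O2 = 2.750/9 = 0.3056
Smallest n/ν is O2 → limiting reagent.
n(CO2) = (6/9) × 2.750 = 1.833 mol

1.83 mol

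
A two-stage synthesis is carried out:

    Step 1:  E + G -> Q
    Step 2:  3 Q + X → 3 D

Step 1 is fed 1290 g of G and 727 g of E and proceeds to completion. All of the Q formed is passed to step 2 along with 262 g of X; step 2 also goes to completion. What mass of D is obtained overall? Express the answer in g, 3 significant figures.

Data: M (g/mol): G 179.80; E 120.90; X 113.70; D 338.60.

2040 g

Step 1:
n(G) = 1290 / 179.80 = 7.175 mol
n(E) = 727.0 / 120.90 = 6.013 mol
n/ν for G = 7.175/1 = 7.175
n/ν for E = 6.013/1 = 6.013
Smallest n/ν is E → limiting reagent.
n(Q) produced = (1/1) × 6.013 = 6.013 mol
Step 2:
n(Q) available = 6.013 mol
n(X) = 262.0 / 113.70 = 2.304 mol
n/ν for Q = 6.013/3 = 2.004
n/ν for X = 2.304/1 = 2.304
Smallest n/ν is Q → limiting reagent.
n(D) = (3/3) × 6.013 = 6.013 mol
mass = 6.013 × 338.60 = 2036 g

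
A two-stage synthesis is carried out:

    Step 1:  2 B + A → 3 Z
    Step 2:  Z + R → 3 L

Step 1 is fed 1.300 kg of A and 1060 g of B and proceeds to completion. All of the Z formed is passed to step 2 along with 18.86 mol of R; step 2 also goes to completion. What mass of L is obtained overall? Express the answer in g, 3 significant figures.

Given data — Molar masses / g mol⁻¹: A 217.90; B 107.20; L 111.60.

4970 g

Step 1:
n(A) = 1.300×1000 / 217.90 = 5.966 mol
n(B) = 1060 / 107.20 = 9.888 mol
n/ν for A = 5.966/1 = 5.966
n/ν for B = 9.888/2 = 4.944
Smallest n/ν is B → limiting reagent.
n(Z) produced = (3/2) × 9.888 = 14.83 mol
Step 2:
n(Z) available = 14.83 mol
n(R) = 18.86 mol
n/ν for Z = 14.83/1 = 14.83
n/ν for R = 18.86/1 = 18.86
Smallest n/ν is Z → limiting reagent.
n(L) = (3/1) × 14.83 = 44.49 mol
mass = 44.49 × 111.60 = 4965 g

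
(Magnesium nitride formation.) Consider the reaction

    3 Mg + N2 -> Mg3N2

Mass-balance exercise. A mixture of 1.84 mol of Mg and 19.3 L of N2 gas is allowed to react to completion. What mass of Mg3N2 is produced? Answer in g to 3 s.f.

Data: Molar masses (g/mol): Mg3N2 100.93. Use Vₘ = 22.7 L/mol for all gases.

61.9 g

n(Mg) = 1.840 mol
n(N2) = 19.30 / 22.7 = 0.8502 mol
n/ν → Mg: 0.6133, N2: 0.8502; Mg is limiting.
n(Mg3N2) = (1/3) × 1.840 = 0.6133 mol
mass = 0.6133 × 100.93 = 61.90 g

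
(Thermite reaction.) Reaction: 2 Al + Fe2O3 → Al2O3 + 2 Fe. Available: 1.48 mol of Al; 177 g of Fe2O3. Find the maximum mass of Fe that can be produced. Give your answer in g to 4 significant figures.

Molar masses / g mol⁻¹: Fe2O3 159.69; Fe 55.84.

n(Al) = 1.480 mol
n(Fe2O3) = 177.0 / 159.69 = 1.108 mol
n/ν → Al: 0.7400, Fe2O3: 1.108; Al is limiting.
n(Fe) = (2/2) × 1.480 = 1.480 mol
mass = 1.480 × 55.84 = 82.64 g

82.64 g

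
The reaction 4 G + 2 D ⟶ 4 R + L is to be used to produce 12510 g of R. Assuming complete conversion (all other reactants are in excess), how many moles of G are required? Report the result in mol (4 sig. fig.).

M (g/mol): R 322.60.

38.78 mol

n(R) = 12510 / 322.60 = 38.78 mol
n(G) = (4/4) × 38.78 = 38.78 mol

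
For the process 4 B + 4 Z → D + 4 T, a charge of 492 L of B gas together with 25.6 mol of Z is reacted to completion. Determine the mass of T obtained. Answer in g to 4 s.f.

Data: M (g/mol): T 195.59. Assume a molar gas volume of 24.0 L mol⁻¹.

n(B) = 492.0 / 24.0 = 20.50 mol
n(Z) = 25.60 mol
n/ν for B = 20.50/4 = 5.125
n/ν for Z = 25.60/4 = 6.400
Smallest n/ν is B → limiting reagent.
n(T) = (4/4) × 20.50 = 20.50 mol
mass = 20.50 × 195.59 = 4010 g

4010 g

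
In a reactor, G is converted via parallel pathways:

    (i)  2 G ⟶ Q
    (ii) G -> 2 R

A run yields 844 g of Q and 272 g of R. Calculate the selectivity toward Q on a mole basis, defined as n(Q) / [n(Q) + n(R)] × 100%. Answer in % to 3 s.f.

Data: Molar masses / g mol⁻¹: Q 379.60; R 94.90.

n(Q) = 844 / 379.60 = 2.223 mol
n(R) = 272 / 94.90 = 2.866 mol
selectivity = 2.223/(2.223+2.866) × 100 = 43.68 %

43.7 %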